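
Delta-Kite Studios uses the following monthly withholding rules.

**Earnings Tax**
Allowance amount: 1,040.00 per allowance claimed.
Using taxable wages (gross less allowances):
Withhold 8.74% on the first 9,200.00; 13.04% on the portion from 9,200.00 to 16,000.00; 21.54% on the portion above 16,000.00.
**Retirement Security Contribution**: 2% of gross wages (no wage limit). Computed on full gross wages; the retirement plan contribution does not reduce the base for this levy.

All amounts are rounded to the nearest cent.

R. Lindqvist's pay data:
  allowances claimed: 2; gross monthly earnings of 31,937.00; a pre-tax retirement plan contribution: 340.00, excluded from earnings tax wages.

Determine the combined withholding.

5,241.10

Earnings Tax: taxable = 31,937.00 − 340.00 − 2×1,040.00 = 29,517.00
  1,690.80 + 21.54% × (29,517.00 − 16,000.00) = 1,690.80 + 21.54% × 13,517.00 = 4,602.36
Retirement Security Contribution: 2% × 31,937.00 = 638.74
Total: 4,602.36 + 638.74 = 5,241.10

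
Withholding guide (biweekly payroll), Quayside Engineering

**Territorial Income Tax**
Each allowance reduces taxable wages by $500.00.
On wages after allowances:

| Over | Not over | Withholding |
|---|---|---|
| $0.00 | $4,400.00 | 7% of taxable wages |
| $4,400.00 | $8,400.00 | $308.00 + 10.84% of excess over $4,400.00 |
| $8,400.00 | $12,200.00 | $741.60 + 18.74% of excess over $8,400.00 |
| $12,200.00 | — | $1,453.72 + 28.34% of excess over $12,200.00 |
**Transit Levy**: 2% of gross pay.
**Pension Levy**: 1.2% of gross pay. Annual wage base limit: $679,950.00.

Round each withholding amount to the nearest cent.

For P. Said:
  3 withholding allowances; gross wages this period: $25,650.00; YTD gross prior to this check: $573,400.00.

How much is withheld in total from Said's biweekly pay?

$5,661.15

Territorial Income Tax: taxable = $25,650.00 − 3×$500.00 = $24,150.00
  $1,453.72 + 28.34% × ($24,150.00 − $12,200.00) = $1,453.72 + 28.34% × $11,950.00 = $4,840.35
Transit Levy: 2% × $25,650.00 = $513.00
Pension Levy: 1.2% × $25,650.00 = $307.80
Total: $4,840.35 + $513.00 + $307.80 = $5,661.15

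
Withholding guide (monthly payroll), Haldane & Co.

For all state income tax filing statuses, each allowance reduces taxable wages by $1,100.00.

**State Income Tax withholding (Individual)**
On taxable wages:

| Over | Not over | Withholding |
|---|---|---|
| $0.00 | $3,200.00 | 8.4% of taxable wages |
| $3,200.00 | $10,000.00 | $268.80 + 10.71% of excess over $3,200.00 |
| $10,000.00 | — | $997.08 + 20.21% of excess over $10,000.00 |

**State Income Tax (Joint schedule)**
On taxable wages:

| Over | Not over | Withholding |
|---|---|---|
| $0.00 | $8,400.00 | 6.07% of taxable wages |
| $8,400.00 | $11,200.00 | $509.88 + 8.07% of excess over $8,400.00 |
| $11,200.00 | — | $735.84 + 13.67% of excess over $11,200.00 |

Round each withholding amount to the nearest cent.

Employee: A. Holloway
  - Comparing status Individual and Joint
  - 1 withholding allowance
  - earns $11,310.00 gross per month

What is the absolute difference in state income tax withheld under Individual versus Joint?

State Income Tax (Individual): taxable = $11,310.00 − 1×$1,100.00 = $10,210.00
  $997.08 + 20.21% × ($10,210.00 − $10,000.00) = $997.08 + 20.21% × $210.00 = $1,039.52
State Income Tax (Joint): taxable = $11,310.00 − 1×$1,100.00 = $10,210.00
  $509.88 + 8.07% × ($10,210.00 − $8,400.00) = $509.88 + 8.07% × $1,810.00 = $655.95
Difference: |$1,039.52 − $655.95| = $383.57 (higher under Individual)

$383.57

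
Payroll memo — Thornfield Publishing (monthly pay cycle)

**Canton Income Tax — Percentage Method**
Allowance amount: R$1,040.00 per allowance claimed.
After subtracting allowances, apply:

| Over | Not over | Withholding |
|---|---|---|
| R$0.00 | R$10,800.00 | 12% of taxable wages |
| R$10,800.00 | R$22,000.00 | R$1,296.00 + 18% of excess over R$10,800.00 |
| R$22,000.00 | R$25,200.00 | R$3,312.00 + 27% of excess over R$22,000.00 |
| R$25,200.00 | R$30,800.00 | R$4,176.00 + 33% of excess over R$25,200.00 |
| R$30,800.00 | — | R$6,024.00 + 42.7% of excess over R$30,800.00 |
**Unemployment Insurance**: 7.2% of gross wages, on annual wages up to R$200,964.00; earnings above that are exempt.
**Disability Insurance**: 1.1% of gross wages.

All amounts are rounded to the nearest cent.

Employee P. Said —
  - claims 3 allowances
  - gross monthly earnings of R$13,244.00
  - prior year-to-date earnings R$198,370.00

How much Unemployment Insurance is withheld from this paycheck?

R$186.77

Unemployment Insurance: cap R$200,964.00 − YTD R$198,370.00 = R$2,594.00 subject; 7.2% × R$2,594.00 = R$186.77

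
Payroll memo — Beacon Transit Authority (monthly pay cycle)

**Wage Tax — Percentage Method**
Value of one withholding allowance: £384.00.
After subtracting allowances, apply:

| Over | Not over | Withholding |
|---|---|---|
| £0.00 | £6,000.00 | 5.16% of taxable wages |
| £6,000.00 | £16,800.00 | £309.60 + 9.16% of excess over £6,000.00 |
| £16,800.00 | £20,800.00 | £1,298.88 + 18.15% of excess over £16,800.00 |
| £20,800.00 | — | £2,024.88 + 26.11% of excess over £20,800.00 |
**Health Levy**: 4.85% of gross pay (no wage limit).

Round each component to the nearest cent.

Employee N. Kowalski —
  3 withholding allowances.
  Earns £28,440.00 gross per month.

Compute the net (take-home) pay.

£23,341.76

Wage Tax: taxable = £28,440.00 − 3×£384.00 = £27,288.00
  £2,024.88 + 26.11% × (£27,288.00 − £20,800.00) = £2,024.88 + 26.11% × £6,488.00 = £3,718.90
Health Levy: 4.85% × £28,440.00 = £1,379.34
Total withheld: £3,718.90 + £1,379.34 = £5,098.24
Net pay: £28,440.00 − £5,098.24 = £23,341.76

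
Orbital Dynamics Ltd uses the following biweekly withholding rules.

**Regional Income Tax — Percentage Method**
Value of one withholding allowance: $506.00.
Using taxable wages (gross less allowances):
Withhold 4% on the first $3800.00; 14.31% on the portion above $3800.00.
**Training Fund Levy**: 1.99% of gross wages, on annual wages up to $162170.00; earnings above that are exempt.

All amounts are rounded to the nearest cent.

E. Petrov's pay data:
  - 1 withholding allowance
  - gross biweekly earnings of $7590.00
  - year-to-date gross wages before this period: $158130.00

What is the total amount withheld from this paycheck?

Regional Income Tax: taxable = $7590.00 − 1×$506.00 = $7084.00
  $152.00 + 14.31% × ($7084.00 − $3800.00) = $152.00 + 14.31% × $3284.00 = $621.94
Training Fund Levy: cap $162170.00 − YTD $158130.00 = $4040.00 subject; 1.99% × $4040.00 = $80.40
Total: $621.94 + $80.40 = $702.34

$702.34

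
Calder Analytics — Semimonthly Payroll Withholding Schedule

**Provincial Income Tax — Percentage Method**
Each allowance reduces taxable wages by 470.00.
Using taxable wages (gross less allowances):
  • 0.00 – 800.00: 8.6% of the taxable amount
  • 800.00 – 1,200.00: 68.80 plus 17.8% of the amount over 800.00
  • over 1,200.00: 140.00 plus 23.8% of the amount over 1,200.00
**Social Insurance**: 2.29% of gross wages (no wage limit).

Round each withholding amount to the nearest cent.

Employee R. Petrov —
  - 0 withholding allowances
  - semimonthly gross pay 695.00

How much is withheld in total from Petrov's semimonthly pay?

Provincial Income Tax: taxable = 695.00
  8.6% × 695.00 = 59.77
Social Insurance: 2.29% × 695.00 = 15.92
Total: 59.77 + 15.92 = 75.69

75.69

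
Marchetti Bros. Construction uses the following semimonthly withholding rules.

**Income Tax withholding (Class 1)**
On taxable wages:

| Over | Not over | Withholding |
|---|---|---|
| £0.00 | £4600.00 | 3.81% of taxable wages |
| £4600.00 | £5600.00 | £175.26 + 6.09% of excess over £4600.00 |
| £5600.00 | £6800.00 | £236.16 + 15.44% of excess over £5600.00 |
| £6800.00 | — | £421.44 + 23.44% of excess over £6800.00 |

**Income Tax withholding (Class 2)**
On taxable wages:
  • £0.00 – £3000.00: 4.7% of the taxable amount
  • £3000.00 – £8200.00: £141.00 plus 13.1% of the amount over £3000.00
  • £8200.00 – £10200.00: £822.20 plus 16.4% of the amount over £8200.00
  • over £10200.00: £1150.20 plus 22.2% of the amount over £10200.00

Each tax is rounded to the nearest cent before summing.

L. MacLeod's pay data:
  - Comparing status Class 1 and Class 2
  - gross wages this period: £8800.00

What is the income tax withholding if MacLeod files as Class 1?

£890.24

Income Tax (Class 1): taxable = £8800.00
  £421.44 + 23.44% × (£8800.00 − £6800.00) = £421.44 + 23.44% × £2000.00 = £890.24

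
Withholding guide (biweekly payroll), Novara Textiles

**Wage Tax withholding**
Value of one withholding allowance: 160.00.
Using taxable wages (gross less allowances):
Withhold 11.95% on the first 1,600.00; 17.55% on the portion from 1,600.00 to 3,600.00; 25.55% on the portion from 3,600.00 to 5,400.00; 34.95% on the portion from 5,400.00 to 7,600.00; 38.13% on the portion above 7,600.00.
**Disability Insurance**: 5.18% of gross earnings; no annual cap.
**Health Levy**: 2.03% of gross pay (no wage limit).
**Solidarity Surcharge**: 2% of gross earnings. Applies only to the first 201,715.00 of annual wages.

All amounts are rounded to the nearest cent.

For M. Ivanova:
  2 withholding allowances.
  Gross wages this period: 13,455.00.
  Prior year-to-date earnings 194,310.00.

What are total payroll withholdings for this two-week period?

4,999.71

Wage Tax: taxable = 13,455.00 − 2×160.00 = 13,135.00
  1,771.00 + 38.13% × (13,135.00 − 7,600.00) = 1,771.00 + 38.13% × 5,535.00 = 3,881.50
Disability Insurance: 5.18% × 13,455.00 = 696.97
Health Levy: 2.03% × 13,455.00 = 273.14
Solidarity Surcharge: cap 201,715.00 − YTD 194,310.00 = 7,405.00 subject; 2% × 7,405.00 = 148.10
Total: 3,881.50 + 696.97 + 273.14 + 148.10 = 4,999.71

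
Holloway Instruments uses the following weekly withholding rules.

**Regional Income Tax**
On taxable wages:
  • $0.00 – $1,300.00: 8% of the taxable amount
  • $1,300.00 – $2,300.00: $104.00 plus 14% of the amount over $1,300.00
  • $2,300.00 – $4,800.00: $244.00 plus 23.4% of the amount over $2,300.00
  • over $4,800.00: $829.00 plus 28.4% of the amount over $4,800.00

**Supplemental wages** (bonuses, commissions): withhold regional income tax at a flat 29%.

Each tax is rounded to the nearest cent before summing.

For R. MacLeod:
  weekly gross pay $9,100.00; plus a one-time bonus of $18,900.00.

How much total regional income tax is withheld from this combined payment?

$7,531.20

Regional Income Tax: taxable = $9,100.00
  $829.00 + 28.4% × ($9,100.00 − $4,800.00) = $829.00 + 28.4% × $4,300.00 = $2,050.20
Supplemental (29% flat on bonus): 29% × $18,900.00 = $5,481.00
Total regional income tax: $2,050.20 + $5,481.00 = $7,531.20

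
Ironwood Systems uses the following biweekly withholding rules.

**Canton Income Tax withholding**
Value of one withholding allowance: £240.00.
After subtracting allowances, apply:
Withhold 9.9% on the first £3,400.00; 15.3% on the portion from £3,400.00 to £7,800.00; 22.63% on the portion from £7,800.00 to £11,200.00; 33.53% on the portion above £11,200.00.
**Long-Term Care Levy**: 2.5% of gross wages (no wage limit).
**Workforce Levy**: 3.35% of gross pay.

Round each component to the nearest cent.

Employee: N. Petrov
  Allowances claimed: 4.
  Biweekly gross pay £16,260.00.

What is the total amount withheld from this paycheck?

Canton Income Tax: taxable = £16,260.00 − 4×£240.00 = £15,300.00
  £1,779.22 + 33.53% × (£15,300.00 − £11,200.00) = £1,779.22 + 33.53% × £4,100.00 = £3,153.95
Long-Term Care Levy: 2.5% × £16,260.00 = £406.50
Workforce Levy: 3.35% × £16,260.00 = £544.71
Total: £3,153.95 + £406.50 + £544.71 = £4,105.16

£4,105.16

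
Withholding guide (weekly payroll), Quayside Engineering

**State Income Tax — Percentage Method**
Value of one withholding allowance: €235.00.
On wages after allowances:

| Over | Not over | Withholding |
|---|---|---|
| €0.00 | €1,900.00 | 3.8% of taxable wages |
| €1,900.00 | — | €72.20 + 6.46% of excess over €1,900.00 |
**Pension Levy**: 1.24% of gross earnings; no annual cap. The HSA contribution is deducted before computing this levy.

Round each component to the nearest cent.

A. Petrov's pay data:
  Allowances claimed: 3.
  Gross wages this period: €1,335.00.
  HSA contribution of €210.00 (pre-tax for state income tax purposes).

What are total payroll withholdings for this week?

State Income Tax: taxable = €1,335.00 − €210.00 − 3×€235.00 = €420.00
  3.8% × €420.00 = €15.96
Pension Levy: 1.24% × €1,125.00 = €13.95
Total: €15.96 + €13.95 = €29.91

€29.91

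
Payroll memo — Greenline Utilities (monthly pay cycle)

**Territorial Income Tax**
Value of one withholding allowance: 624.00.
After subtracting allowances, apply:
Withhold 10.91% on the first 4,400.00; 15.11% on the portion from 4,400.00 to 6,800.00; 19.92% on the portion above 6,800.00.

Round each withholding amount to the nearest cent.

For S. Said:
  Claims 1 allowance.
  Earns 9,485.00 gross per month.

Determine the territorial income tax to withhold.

1,253.23

Territorial Income Tax: taxable = 9,485.00 − 1×624.00 = 8,861.00
  842.68 + 19.92% × (8,861.00 − 6,800.00) = 842.68 + 19.92% × 2,061.00 = 1,253.23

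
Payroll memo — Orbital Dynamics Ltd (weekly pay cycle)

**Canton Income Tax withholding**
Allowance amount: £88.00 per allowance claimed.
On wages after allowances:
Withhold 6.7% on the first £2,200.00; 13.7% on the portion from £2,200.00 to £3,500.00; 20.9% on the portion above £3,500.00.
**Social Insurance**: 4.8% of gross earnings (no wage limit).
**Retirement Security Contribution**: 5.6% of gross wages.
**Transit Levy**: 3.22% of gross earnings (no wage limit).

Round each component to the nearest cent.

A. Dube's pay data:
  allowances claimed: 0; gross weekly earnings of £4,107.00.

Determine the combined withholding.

£1,011.74

Canton Income Tax: taxable = £4,107.00
  £325.50 + 20.9% × (£4,107.00 − £3,500.00) = £325.50 + 20.9% × £607.00 = £452.36
Social Insurance: 4.8% × £4,107.00 = £197.14
Retirement Security Contribution: 5.6% × £4,107.00 = £229.99
Transit Levy: 3.22% × £4,107.00 = £132.25
Total: £452.36 + £197.14 + £229.99 + £132.25 = £1,011.74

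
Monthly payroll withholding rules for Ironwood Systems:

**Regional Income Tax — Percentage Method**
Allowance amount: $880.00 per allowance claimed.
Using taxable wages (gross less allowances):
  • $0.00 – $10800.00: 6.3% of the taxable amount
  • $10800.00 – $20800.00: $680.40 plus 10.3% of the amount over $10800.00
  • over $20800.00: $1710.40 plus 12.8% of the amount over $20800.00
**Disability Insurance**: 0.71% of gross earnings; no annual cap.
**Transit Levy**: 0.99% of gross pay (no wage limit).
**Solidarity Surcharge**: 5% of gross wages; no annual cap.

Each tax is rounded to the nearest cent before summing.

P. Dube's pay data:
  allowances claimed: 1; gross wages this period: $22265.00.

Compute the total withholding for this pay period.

Regional Income Tax: taxable = $22265.00 − 1×$880.00 = $21385.00
  $1710.40 + 12.8% × ($21385.00 − $20800.00) = $1710.40 + 12.8% × $585.00 = $1785.28
Disability Insurance: 0.71% × $22265.00 = $158.08
Transit Levy: 0.99% × $22265.00 = $220.42
Solidarity Surcharge: 5% × $22265.00 = $1113.25
Total: $1785.28 + $158.08 + $220.42 + $1113.25 = $3277.03

$3277.03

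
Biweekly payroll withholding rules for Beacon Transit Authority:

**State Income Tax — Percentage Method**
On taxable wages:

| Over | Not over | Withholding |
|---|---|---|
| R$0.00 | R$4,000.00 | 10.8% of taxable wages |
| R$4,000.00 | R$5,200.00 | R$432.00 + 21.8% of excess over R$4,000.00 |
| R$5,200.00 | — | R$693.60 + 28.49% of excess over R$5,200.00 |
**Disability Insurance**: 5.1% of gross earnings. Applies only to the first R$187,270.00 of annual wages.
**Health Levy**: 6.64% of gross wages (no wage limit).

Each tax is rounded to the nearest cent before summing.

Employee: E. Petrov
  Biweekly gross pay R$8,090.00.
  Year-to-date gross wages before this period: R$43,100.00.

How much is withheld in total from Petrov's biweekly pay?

R$2,466.73

State Income Tax: taxable = R$8,090.00
  R$693.60 + 28.49% × (R$8,090.00 − R$5,200.00) = R$693.60 + 28.49% × R$2,890.00 = R$1,516.96
Disability Insurance: 5.1% × R$8,090.00 = R$412.59
Health Levy: 6.64% × R$8,090.00 = R$537.18
Total: R$1,516.96 + R$412.59 + R$537.18 = R$2,466.73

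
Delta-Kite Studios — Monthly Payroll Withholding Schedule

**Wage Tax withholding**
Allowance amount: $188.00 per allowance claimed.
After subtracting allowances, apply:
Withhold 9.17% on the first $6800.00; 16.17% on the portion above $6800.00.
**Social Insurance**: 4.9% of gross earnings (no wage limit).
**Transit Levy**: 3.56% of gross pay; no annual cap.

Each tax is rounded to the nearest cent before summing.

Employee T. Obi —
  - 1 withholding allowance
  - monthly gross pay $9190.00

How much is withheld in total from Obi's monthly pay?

$1757.09

Wage Tax: taxable = $9190.00 − 1×$188.00 = $9002.00
  $623.56 + 16.17% × ($9002.00 − $6800.00) = $623.56 + 16.17% × $2202.00 = $979.62
Social Insurance: 4.9% × $9190.00 = $450.31
Transit Levy: 3.56% × $9190.00 = $327.16
Total: $979.62 + $450.31 + $327.16 = $1757.09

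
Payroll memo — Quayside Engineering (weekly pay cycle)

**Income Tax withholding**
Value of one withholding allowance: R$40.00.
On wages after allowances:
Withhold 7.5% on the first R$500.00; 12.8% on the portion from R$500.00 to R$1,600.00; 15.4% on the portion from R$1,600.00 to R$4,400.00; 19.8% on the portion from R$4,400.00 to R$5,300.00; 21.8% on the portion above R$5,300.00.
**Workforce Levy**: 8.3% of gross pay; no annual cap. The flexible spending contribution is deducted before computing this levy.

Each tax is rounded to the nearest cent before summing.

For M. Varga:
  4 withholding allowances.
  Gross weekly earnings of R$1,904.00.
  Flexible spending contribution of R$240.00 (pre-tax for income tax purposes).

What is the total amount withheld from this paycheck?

R$304.12

Income Tax: taxable = R$1,904.00 − R$240.00 − 4×R$40.00 = R$1,504.00
  R$37.50 + 12.8% × (R$1,504.00 − R$500.00) = R$37.50 + 12.8% × R$1,004.00 = R$166.01
Workforce Levy: 8.3% × R$1,664.00 = R$138.11
Total: R$166.01 + R$138.11 = R$304.12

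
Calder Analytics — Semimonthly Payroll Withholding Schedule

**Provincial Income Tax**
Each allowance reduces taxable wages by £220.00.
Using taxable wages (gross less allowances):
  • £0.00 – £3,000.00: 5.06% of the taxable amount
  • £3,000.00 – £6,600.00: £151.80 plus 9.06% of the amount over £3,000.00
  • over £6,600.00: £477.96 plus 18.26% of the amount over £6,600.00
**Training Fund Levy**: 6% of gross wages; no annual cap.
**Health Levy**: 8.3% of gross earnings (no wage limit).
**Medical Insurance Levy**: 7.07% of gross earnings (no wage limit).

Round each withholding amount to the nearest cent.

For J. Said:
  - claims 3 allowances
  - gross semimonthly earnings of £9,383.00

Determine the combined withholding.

Provincial Income Tax: taxable = £9,383.00 − 3×£220.00 = £8,723.00
  £477.96 + 18.26% × (£8,723.00 − £6,600.00) = £477.96 + 18.26% × £2,123.00 = £865.62
Training Fund Levy: 6% × £9,383.00 = £562.98
Health Levy: 8.3% × £9,383.00 = £778.79
Medical Insurance Levy: 7.07% × £9,383.00 = £663.38
Total: £865.62 + £562.98 + £778.79 + £663.38 = £2,870.77

£2,870.77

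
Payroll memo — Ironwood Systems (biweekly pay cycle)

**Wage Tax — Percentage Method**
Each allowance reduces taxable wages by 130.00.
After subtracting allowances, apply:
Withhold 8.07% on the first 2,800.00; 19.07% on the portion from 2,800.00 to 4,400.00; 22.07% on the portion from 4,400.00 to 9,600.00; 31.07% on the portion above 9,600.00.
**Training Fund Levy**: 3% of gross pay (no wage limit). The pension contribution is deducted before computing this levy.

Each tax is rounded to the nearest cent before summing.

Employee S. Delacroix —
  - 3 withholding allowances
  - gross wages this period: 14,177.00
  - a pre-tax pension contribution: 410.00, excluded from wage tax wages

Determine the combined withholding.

3,265.24

Wage Tax: taxable = 14,177.00 − 410.00 − 3×130.00 = 13,377.00
  1,678.72 + 31.07% × (13,377.00 − 9,600.00) = 1,678.72 + 31.07% × 3,777.00 = 2,852.23
Training Fund Levy: 3% × 13,767.00 = 413.01
Total: 2,852.23 + 413.01 = 3,265.24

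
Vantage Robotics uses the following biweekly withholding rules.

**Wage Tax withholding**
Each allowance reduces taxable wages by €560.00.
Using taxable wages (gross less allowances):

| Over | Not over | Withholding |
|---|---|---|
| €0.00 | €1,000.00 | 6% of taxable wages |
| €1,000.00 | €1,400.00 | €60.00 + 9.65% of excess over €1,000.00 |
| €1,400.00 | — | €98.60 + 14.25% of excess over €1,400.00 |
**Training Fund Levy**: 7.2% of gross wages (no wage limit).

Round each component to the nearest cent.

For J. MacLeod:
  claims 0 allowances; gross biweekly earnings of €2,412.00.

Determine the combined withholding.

Wage Tax: taxable = €2,412.00
  €98.60 + 14.25% × (€2,412.00 − €1,400.00) = €98.60 + 14.25% × €1,012.00 = €242.81
Training Fund Levy: 7.2% × €2,412.00 = €173.66
Total: €242.81 + €173.66 = €416.47

€416.47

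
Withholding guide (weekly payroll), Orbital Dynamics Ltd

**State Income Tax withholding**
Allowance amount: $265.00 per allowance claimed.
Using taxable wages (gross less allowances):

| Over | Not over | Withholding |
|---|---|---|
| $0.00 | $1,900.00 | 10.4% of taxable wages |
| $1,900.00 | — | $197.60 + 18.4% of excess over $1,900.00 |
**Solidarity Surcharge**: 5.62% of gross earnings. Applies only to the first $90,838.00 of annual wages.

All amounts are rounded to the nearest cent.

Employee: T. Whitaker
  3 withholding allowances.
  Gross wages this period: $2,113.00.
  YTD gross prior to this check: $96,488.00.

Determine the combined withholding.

State Income Tax: taxable = $2,113.00 − 3×$265.00 = $1,318.00
  10.4% × $1,318.00 = $137.07
Solidarity Surcharge: YTD $96,488.00 ≥ cap $90,838.00 → $0.00
Total: $137.07 + $0.00 = $137.07

$137.07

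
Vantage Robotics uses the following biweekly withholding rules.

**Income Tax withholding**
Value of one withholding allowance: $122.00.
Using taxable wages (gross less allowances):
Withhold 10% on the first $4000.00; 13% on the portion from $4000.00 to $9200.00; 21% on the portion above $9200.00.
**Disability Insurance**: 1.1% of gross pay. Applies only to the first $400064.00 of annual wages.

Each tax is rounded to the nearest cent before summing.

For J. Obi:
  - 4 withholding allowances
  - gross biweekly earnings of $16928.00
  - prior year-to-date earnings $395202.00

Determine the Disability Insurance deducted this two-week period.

$53.48

Disability Insurance: cap $400064.00 − YTD $395202.00 = $4862.00 subject; 1.1% × $4862.00 = $53.48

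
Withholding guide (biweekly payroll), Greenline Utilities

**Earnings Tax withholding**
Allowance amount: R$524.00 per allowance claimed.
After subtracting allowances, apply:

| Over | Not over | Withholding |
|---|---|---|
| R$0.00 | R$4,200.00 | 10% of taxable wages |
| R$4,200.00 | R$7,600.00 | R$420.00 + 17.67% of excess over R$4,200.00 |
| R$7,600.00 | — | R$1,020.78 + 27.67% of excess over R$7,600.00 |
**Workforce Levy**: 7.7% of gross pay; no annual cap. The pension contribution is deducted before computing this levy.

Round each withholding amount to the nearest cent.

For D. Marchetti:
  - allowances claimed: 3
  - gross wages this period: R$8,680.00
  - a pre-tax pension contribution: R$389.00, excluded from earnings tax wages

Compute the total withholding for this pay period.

Earnings Tax: taxable = R$8,680.00 − R$389.00 − 3×R$524.00 = R$6,719.00
  R$420.00 + 17.67% × (R$6,719.00 − R$4,200.00) = R$420.00 + 17.67% × R$2,519.00 = R$865.11
Workforce Levy: 7.7% × R$8,291.00 = R$638.41
Total: R$865.11 + R$638.41 = R$1,503.52

R$1,503.52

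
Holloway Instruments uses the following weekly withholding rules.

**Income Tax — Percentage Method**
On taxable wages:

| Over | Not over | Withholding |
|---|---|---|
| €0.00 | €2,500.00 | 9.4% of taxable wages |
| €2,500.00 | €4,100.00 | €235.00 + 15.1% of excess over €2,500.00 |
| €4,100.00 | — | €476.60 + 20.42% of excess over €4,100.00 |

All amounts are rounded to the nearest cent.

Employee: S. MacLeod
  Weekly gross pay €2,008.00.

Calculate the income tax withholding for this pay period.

Income Tax: taxable = €2,008.00
  9.4% × €2,008.00 = €188.75

€188.75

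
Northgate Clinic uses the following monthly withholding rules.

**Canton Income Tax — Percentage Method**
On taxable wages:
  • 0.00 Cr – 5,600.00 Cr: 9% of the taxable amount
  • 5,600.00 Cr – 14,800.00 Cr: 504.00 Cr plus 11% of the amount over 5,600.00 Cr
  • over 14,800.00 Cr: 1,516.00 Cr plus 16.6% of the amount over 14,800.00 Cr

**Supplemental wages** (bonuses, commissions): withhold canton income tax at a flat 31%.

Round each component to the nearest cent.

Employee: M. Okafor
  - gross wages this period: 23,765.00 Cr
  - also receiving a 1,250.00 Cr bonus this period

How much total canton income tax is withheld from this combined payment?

3,391.69 Cr

Canton Income Tax: taxable = 23,765.00 Cr
  1,516.00 Cr + 16.6% × (23,765.00 Cr − 14,800.00 Cr) = 1,516.00 Cr + 16.6% × 8,965.00 Cr = 3,004.19 Cr
Supplemental (31% flat on bonus): 31% × 1,250.00 Cr = 387.50 Cr
Total canton income tax: 3,004.19 Cr + 387.50 Cr = 3,391.69 Cr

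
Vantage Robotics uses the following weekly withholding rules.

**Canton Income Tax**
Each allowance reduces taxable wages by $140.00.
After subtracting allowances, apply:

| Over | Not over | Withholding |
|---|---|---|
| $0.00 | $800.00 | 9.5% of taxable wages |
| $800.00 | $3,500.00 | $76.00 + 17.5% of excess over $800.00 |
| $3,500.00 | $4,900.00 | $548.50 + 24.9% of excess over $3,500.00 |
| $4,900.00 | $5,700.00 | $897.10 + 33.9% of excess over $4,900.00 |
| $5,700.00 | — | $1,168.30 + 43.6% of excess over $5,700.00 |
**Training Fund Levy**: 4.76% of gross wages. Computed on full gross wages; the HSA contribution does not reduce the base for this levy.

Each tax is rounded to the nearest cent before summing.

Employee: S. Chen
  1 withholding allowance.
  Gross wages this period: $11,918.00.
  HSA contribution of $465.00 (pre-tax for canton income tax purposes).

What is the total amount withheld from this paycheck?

Canton Income Tax: taxable = $11,918.00 − $465.00 − 1×$140.00 = $11,313.00
  $1,168.30 + 43.6% × ($11,313.00 − $5,700.00) = $1,168.30 + 43.6% × $5,613.00 = $3,615.57
Training Fund Levy: 4.76% × $11,918.00 = $567.30
Total: $3,615.57 + $567.30 = $4,182.87

$4,182.87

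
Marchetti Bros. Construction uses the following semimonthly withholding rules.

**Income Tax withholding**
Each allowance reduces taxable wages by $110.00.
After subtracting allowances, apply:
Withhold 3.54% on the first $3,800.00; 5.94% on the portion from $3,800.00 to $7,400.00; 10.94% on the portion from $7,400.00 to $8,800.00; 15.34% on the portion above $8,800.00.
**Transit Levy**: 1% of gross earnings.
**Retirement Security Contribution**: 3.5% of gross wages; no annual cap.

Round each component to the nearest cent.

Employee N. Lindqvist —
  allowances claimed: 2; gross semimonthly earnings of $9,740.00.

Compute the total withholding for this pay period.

Income Tax: taxable = $9,740.00 − 2×$110.00 = $9,520.00
  $501.52 + 15.34% × ($9,520.00 − $8,800.00) = $501.52 + 15.34% × $720.00 = $611.97
Transit Levy: 1% × $9,740.00 = $97.40
Retirement Security Contribution: 3.5% × $9,740.00 = $340.90
Total: $611.97 + $97.40 + $340.90 = $1,050.27

$1,050.27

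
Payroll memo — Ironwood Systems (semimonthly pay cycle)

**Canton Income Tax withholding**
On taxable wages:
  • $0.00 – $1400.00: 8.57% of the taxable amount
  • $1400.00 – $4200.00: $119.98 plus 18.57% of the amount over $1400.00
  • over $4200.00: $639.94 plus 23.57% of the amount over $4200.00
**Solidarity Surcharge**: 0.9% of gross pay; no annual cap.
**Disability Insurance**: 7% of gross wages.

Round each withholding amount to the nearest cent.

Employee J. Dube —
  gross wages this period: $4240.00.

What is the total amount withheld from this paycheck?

Canton Income Tax: taxable = $4240.00
  $639.94 + 23.57% × ($4240.00 − $4200.00) = $639.94 + 23.57% × $40.00 = $649.37
Solidarity Surcharge: 0.9% × $4240.00 = $38.16
Disability Insurance: 7% × $4240.00 = $296.80
Total: $649.37 + $38.16 + $296.80 = $984.33

$984.33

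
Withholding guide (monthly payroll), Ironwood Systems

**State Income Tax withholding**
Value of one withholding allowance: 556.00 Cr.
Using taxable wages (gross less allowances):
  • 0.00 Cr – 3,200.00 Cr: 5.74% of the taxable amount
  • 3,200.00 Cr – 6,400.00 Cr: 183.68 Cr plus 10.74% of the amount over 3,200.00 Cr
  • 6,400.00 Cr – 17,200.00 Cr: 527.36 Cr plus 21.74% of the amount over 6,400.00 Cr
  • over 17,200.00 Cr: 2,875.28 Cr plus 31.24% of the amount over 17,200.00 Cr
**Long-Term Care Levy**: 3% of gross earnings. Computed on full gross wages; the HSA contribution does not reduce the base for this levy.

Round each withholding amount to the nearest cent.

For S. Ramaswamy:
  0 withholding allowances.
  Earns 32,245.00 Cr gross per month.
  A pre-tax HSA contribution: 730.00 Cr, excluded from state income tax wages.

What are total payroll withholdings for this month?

State Income Tax: taxable = 32,245.00 Cr − 730.00 Cr = 31,515.00 Cr
  2,875.28 Cr + 31.24% × (31,515.00 Cr − 17,200.00 Cr) = 2,875.28 Cr + 31.24% × 14,315.00 Cr = 7,347.29 Cr
Long-Term Care Levy: 3% × 32,245.00 Cr = 967.35 Cr
Total: 7,347.29 Cr + 967.35 Cr = 8,314.64 Cr

8,314.64 Cr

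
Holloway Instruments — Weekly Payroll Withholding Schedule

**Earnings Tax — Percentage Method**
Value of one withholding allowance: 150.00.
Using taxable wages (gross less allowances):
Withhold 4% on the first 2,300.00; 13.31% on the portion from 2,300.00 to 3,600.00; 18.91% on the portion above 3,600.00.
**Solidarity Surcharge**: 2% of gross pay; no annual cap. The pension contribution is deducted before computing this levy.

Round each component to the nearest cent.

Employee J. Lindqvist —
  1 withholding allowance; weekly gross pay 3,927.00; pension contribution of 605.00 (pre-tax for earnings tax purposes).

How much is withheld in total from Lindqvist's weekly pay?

Earnings Tax: taxable = 3,927.00 − 605.00 − 1×150.00 = 3,172.00
  92.00 + 13.31% × (3,172.00 − 2,300.00) = 92.00 + 13.31% × 872.00 = 208.06
Solidarity Surcharge: 2% × 3,322.00 = 66.44
Total: 208.06 + 66.44 = 274.50

274.50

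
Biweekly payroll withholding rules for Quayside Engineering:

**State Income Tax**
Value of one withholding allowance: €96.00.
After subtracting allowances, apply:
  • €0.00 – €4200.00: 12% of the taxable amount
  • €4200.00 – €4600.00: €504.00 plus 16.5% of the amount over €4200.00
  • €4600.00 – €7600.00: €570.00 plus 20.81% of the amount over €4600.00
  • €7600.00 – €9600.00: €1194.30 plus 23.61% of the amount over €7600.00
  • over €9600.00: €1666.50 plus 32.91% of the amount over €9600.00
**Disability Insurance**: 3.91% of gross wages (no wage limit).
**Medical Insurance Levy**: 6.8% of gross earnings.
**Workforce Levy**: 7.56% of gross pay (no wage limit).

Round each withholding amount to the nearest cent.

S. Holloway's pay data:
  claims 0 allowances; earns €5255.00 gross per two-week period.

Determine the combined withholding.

€1666.40

State Income Tax: taxable = €5255.00
  €570.00 + 20.81% × (€5255.00 − €4600.00) = €570.00 + 20.81% × €655.00 = €706.31
Disability Insurance: 3.91% × €5255.00 = €205.47
Medical Insurance Levy: 6.8% × €5255.00 = €357.34
Workforce Levy: 7.56% × €5255.00 = €397.28
Total: €706.31 + €205.47 + €357.34 + €397.28 = €1666.40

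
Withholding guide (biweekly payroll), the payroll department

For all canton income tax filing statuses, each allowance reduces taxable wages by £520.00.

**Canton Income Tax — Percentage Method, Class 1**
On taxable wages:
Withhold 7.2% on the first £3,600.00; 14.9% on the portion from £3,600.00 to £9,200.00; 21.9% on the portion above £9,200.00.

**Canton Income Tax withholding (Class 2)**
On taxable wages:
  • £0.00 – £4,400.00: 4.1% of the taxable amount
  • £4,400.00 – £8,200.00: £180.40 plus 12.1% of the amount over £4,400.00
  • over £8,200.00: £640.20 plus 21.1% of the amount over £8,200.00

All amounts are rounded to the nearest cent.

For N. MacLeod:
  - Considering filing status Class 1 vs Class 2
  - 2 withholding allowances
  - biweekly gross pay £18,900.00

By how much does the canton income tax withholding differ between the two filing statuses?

Canton Income Tax (Class 1): taxable = £18,900.00 − 2×£520.00 = £17,860.00
  £1,093.60 + 21.9% × (£17,860.00 − £9,200.00) = £1,093.60 + 21.9% × £8,660.00 = £2,990.14
Canton Income Tax (Class 2): taxable = £18,900.00 − 2×£520.00 = £17,860.00
  £640.20 + 21.1% × (£17,860.00 − £8,200.00) = £640.20 + 21.1% × £9,660.00 = £2,678.46
Difference: |£2,990.14 − £2,678.46| = £311.68 (higher under Class 1)

£311.68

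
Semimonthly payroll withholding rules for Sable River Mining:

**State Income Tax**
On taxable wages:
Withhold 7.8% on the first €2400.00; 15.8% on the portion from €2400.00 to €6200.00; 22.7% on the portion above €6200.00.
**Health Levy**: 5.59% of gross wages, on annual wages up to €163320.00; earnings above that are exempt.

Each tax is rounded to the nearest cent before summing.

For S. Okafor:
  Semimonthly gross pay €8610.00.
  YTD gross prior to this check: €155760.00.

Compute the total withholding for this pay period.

State Income Tax: taxable = €8610.00
  €787.60 + 22.7% × (€8610.00 − €6200.00) = €787.60 + 22.7% × €2410.00 = €1334.67
Health Levy: cap €163320.00 − YTD €155760.00 = €7560.00 subject; 5.59% × €7560.00 = €422.60
Total: €1334.67 + €422.60 = €1757.27

€1757.27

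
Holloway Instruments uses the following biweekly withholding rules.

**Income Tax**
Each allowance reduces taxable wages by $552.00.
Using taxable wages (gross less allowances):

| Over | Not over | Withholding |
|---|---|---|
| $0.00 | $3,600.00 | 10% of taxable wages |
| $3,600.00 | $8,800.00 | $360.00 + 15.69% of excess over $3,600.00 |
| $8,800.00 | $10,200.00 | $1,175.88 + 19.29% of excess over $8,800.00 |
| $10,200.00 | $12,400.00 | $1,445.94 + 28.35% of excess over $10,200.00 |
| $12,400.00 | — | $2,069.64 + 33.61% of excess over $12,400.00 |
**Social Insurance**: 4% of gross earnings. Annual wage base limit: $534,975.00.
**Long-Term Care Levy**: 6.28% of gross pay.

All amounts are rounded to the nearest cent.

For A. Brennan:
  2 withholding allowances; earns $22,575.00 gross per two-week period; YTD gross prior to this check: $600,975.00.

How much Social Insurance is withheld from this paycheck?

Social Insurance: YTD $600,975.00 ≥ cap $534,975.00 → $0.00

$0.00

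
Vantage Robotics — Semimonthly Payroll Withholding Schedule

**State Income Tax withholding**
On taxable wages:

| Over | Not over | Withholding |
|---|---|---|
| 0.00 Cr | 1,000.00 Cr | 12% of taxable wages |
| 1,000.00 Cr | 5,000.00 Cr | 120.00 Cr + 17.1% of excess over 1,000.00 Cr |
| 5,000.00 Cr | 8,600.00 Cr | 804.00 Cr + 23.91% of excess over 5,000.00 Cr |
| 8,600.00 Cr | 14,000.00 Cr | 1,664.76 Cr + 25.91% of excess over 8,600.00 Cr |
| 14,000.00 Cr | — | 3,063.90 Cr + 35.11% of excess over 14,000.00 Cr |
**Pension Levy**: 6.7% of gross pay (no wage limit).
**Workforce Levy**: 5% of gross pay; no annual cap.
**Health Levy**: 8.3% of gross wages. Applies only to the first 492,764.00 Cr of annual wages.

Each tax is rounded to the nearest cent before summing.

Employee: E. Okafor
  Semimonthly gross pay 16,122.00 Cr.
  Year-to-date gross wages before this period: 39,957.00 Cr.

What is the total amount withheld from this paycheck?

7,033.33 Cr

State Income Tax: taxable = 16,122.00 Cr
  3,063.90 Cr + 35.11% × (16,122.00 Cr − 14,000.00 Cr) = 3,063.90 Cr + 35.11% × 2,122.00 Cr = 3,808.93 Cr
Pension Levy: 6.7% × 16,122.00 Cr = 1,080.17 Cr
Workforce Levy: 5% × 16,122.00 Cr = 806.10 Cr
Health Levy: 8.3% × 16,122.00 Cr = 1,338.13 Cr
Total: 3,808.93 Cr + 1,080.17 Cr + 806.10 Cr + 1,338.13 Cr = 7,033.33 Cr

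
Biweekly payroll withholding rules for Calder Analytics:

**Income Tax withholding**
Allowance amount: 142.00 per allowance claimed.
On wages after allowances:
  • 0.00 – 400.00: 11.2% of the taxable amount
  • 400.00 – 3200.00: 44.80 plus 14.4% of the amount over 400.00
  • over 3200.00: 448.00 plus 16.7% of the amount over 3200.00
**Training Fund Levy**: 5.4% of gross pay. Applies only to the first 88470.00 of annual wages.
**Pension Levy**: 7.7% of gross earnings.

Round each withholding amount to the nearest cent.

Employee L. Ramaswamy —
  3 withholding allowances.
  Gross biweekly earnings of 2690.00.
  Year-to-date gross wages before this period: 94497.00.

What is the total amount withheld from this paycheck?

520.35

Income Tax: taxable = 2690.00 − 3×142.00 = 2264.00
  44.80 + 14.4% × (2264.00 − 400.00) = 44.80 + 14.4% × 1864.00 = 313.22
Training Fund Levy: YTD 94497.00 ≥ cap 88470.00 → 0.00
Pension Levy: 7.7% × 2690.00 = 207.13
Total: 313.22 + 0.00 + 207.13 = 520.35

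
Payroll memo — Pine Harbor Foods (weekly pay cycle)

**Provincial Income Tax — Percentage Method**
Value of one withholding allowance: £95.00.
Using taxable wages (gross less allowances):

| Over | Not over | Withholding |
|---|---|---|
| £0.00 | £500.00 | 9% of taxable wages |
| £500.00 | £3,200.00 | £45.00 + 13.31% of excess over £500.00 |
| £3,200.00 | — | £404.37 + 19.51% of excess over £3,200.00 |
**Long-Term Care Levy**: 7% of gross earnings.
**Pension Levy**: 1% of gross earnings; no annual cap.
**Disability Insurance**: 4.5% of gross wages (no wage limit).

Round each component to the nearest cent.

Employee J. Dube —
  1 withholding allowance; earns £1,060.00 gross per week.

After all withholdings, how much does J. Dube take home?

£820.61

Provincial Income Tax: taxable = £1,060.00 − 1×£95.00 = £965.00
  £45.00 + 13.31% × (£965.00 − £500.00) = £45.00 + 13.31% × £465.00 = £106.89
Long-Term Care Levy: 7% × £1,060.00 = £74.20
Pension Levy: 1% × £1,060.00 = £10.60
Disability Insurance: 4.5% × £1,060.00 = £47.70
Total withheld: £106.89 + £74.20 + £10.60 + £47.70 = £239.39
Net pay: £1,060.00 − £239.39 = £820.61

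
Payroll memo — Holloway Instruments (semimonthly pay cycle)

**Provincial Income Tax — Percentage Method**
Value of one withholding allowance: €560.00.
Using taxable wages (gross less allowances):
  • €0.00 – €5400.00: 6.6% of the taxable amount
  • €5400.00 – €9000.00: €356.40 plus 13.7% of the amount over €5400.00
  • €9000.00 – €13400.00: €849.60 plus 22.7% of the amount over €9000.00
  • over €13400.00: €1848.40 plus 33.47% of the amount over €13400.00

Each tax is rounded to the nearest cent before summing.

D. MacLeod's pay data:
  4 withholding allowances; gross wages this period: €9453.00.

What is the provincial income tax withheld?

€604.78

Provincial Income Tax: taxable = €9453.00 − 4×€560.00 = €7213.00
  €356.40 + 13.7% × (€7213.00 − €5400.00) = €356.40 + 13.7% × €1813.00 = €604.78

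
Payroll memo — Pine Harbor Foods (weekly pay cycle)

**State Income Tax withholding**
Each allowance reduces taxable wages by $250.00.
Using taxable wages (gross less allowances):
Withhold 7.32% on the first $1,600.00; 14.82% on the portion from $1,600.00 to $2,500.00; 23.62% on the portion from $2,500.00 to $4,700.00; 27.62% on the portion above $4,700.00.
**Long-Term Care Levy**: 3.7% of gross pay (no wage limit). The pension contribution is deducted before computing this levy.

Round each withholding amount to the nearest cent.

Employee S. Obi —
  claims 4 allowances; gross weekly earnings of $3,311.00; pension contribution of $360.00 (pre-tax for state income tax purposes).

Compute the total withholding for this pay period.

$278.33

State Income Tax: taxable = $3,311.00 − $360.00 − 4×$250.00 = $1,951.00
  $117.12 + 14.82% × ($1,951.00 − $1,600.00) = $117.12 + 14.82% × $351.00 = $169.14
Long-Term Care Levy: 3.7% × $2,951.00 = $109.19
Total: $169.14 + $109.19 = $278.33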